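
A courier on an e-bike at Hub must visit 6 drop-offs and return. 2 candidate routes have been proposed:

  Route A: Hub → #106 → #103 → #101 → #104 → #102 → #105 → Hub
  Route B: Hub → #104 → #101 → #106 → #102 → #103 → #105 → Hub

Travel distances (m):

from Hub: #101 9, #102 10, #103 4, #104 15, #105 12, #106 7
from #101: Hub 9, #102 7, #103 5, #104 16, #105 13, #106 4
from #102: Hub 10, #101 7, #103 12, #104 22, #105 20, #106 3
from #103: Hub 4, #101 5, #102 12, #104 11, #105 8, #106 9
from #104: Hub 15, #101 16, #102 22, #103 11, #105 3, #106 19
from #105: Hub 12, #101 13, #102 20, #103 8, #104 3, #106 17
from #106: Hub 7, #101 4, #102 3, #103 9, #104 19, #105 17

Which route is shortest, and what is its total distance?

Route A: 7 + 9 + 5 + 16 + 22 + 20 + 12 = 91
Route B: 15 + 16 + 4 + 3 + 12 + 8 + 12 = 70

70 m — Route B is the shortest.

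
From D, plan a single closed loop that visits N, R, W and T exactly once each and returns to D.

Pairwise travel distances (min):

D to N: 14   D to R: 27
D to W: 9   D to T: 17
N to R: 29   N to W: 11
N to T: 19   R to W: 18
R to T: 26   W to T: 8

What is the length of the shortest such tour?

With 4 stops there are 4!/2 = 12 distinct round trips (a route and its reverse cost the same).
D→N→R→W→T→D: 14+29+18+8+17 = 86
D→N→R→T→W→D: 14+29+26+8+9 = 86
D→N→W→R→T→D: 14+11+18+26+17 = 86
D→N→W→T→R→D: 14+11+8+26+27 = 86
D→N→T→R→W→D: 14+19+26+18+9 = 86
D→N→T→W→R→D: 14+19+8+18+27 = 86
D→R→N→W→T→D: 27+29+11+8+17 = 92
D→R→N→T→W→D: 27+29+19+8+9 = 92
D→R→W→N→T→D: 27+18+11+19+17 = 92
D→R→T→N→W→D: 27+26+19+11+9 = 92
D→W→N→R→T→D: 9+11+29+26+17 = 92
D→W→R→N→T→D: 9+18+29+19+17 = 92
The minimum is 86.
One optimal route: D → N → R → W → T → D (or its reverse).

Minimum total distance: 86 min.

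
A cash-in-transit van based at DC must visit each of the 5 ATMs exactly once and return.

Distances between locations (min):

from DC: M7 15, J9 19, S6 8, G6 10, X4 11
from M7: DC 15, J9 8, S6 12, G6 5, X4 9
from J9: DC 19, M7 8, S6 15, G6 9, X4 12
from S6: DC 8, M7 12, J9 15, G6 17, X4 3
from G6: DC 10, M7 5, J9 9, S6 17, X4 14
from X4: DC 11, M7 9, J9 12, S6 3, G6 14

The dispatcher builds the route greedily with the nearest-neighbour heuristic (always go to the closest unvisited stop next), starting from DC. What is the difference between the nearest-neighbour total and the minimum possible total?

From DC: S6=8, G6=10, X4=11, M7=15, J9=19 → choose S6 (8).
From S6: X4=3, M7=12, J9=15, G6=17 → choose X4 (3).
From X4: M7=9, J9=12, G6=14 → choose M7 (9).
From M7: G6=5, J9=8 → choose G6 (5).
From G6: J9=9 → choose J9 (9).
NN route DC → S6 → X4 → M7 → G6 → J9 → DC costs 53.
Optimal: DC → S6 → X4 → J9 → M7 → G6 → DC costs 46 (by enumerating all 60 distinct tours).
Excess = 53 − 46 = 7.

Excess over optimum: 7 min.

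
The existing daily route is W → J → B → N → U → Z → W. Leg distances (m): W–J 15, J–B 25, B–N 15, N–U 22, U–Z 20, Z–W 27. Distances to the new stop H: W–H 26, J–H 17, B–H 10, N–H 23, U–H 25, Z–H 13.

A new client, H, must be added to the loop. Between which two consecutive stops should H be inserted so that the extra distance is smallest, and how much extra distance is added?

Insertion cost between consecutive stops i–j is d(i,H) + d(H,j) − d(i,j):
  between W and J: 26 + 17 − 15 = 28
  between J and B: 17 + 10 − 25 = 2
  between B and N: 10 + 23 − 15 = 18
  between N and U: 23 + 25 − 22 = 26
  between U and Z: 25 + 13 − 20 = 18
  between Z and W: 13 + 26 − 27 = 12
Cheapest insertion is between J and B, adding 2.
New total = 124 + 2 = 126.

+2 m — insert H between J and B.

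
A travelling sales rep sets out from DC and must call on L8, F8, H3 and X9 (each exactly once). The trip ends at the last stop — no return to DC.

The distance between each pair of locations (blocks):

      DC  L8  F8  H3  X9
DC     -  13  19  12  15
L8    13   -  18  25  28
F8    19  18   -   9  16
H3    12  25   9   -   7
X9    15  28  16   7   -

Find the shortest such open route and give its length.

There are 4! = 24 possible orderings.
DC - L8 - F8 - H3 - X9: 13+18+9+7 = 47
DC - L8 - F8 - X9 - H3: 13+18+16+7 = 54
DC - L8 - H3 - F8 - X9: 13+25+9+16 = 63
DC - L8 - H3 - X9 - F8: 13+25+7+16 = 61
DC - L8 - X9 - F8 - H3: 13+28+16+9 = 66
DC - L8 - X9 - H3 - F8: 13+28+7+9 = 57
DC - F8 - L8 - H3 - X9: 19+18+25+7 = 69
DC - F8 - L8 - X9 - H3: 19+18+28+7 = 72
DC - F8 - H3 - L8 - X9: 19+9+25+28 = 81
DC - F8 - H3 - X9 - L8: 19+9+7+28 = 63
DC - F8 - X9 - L8 - H3: 19+16+28+25 = 88
DC - F8 - X9 - H3 - L8: 19+16+7+25 = 67
DC - H3 - L8 - F8 - X9: 12+25+18+16 = 71
DC - H3 - L8 - X9 - F8: 12+25+28+16 = 81
… (10 more)
The minimum is 47.
One shortest path: DC → L8 → F8 → H3 → X9.

47 blocks — the minimum one-way total.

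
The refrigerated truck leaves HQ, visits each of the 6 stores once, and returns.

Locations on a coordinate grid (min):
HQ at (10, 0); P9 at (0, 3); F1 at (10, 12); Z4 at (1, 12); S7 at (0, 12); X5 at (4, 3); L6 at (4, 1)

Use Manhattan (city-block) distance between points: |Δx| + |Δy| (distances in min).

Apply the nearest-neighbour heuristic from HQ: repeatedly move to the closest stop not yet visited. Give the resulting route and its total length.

44 min along HQ → L6 → X5 → P9 → S7 → Z4 → F1 → HQ.

From HQ: distances to unvisited — L6=7, X5=9, F1=12, P9=13, Z4=21, S7=22. Nearest is L6 (7).
From L6: distances to unvisited — X5=2, P9=6, Z4=14, S7=15, F1=17. Nearest is X5 (2).
From X5: distances to unvisited — P9=4, Z4=12, S7=13, F1=15. Nearest is P9 (4).
From P9: distances to unvisited — S7=9, Z4=10, F1=19. Nearest is S7 (9).
From S7: distances to unvisited — Z4=1, F1=10. Nearest is Z4 (1).
From Z4: distances to unvisited — F1=9. Nearest is F1 (9).
Return F1→HQ: 12.
Total = 7 + 2 + 4 + 9 + 1 + 9 + 12 = 44.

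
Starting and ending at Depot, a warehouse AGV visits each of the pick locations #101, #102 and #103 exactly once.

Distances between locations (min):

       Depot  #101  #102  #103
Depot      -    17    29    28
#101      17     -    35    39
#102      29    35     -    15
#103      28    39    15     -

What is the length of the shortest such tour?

Depot→#101→#102→#103→Depot: 17+35+15+28 = 95
Depot→#101→#103→#102→Depot: 17+39+15+29 = 100
Depot→#102→#101→#103→Depot: 29+35+39+28 = 131
The minimum is 95.
One optimal route: Depot → #101 → #102 → #103 → Depot (or its reverse).

Shortest round trip = 95 min.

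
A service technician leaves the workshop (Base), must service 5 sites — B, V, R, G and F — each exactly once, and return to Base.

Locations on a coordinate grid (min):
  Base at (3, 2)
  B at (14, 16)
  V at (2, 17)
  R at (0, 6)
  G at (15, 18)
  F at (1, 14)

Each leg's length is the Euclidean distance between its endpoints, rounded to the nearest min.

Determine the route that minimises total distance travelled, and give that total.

Minimum total distance: 49 min.

There are 60 distinct closed tours to check (reversals are equivalent).
Base - B - V - R - G - F - Base: 18+12+11+19+15+12 = 87
Base - B - V - R - F - G - Base: 18+12+11+8+15+20 = 84
Base - B - V - G - R - F - Base: 18+12+13+19+8+12 = 82
Base - B - V - G - F - R - Base: 18+12+13+15+8+5 = 71
Base - B - V - F - R - G - Base: 18+12+3+8+19+20 = 80
Base - B - V - F - G - R - Base: 18+12+3+15+19+5 = 72
Base - B - R - V - G - F - Base: 18+17+11+13+15+12 = 86
Base - B - R - V - F - G - Base: 18+17+11+3+15+20 = 84
Base - B - R - G - V - F - Base: 18+17+19+13+3+12 = 82
Base - B - R - G - F - V - Base: 18+17+19+15+3+15 = 87
Base - B - R - F - V - G - Base: 18+17+8+3+13+20 = 79
Base - B - R - F - G - V - Base: 18+17+8+15+13+15 = 86
Base - B - G - V - R - F - Base: 18+2+13+11+8+12 = 64
Base - B - G - V - F - R - Base: 18+2+13+3+8+5 = 49
… (46 more)
The minimum is 49.
One optimal route: Base → B → G → V → F → R → Base (or its reverse).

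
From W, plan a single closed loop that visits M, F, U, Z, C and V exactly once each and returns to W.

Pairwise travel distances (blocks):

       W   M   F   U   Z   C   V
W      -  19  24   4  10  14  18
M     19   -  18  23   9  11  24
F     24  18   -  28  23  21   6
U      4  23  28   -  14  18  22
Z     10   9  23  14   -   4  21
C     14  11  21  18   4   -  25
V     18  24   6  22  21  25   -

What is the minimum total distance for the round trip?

With 6 stops there are 6!/2 = 360 distinct round trips (a route and its reverse cost the same).
W-M-F-U-Z-C-V-W: 19+18+28+14+4+25+18 = 126
W-M-F-U-Z-V-C-W: 19+18+28+14+21+25+14 = 139
W-M-F-U-C-Z-V-W: 19+18+28+18+4+21+18 = 126
W-M-F-U-C-V-Z-W: 19+18+28+18+25+21+10 = 139
W-M-F-U-V-Z-C-W: 19+18+28+22+21+4+14 = 126
W-M-F-U-V-C-Z-W: 19+18+28+22+25+4+10 = 126
W-M-F-Z-U-C-V-W: 19+18+23+14+18+25+18 = 135
W-M-F-Z-U-V-C-W: 19+18+23+14+22+25+14 = 135
… (352 more)
W-U-Z-C-M-F-V-W: 4+14+4+11+18+6+18 = 75  ← best
The minimum is 75.
One optimal route: W → U → Z → C → M → F → V → W (or its reverse).

Minimum total distance: 75 blocks.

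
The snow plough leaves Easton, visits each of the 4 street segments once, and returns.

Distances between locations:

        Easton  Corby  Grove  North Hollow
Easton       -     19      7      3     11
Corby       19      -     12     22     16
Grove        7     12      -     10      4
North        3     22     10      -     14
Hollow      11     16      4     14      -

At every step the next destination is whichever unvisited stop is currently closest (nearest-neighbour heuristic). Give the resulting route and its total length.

From Easton: distances to unvisited — North=3, Grove=7, Hollow=11, Corby=19. Nearest is North (3).
From North: distances to unvisited — Grove=10, Hollow=14, Corby=22. Nearest is Grove (10).
From Grove: distances to unvisited — Hollow=4, Corby=12. Nearest is Hollow (4).
From Hollow: distances to unvisited — Corby=16. Nearest is Corby (16).
Return Corby→Easton: 19.
Total = 3 + 10 + 4 + 16 + 19 = 52.

Total distance 52 via the nearest-neighbour route Easton → North → Grove → Hollow → Corby → Easton.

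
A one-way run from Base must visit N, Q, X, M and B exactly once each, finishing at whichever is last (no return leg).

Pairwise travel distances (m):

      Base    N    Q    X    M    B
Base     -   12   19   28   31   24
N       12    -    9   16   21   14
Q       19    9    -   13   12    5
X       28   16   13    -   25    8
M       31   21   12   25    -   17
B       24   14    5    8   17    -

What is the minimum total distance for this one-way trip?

There are 5! = 120 possible orderings.
Base→N→Q→X→M→B: 12+9+13+25+17 = 76
Base→N→Q→X→B→M: 12+9+13+8+17 = 59
Base→N→Q→M→X→B: 12+9+12+25+8 = 66
Base→N→Q→M→B→X: 12+9+12+17+8 = 58
Base→N→Q→B→X→M: 12+9+5+8+25 = 59
Base→N→Q→B→M→X: 12+9+5+17+25 = 68
Base→N→X→Q→M→B: 12+16+13+12+17 = 70
Base→N→X→Q→B→M: 12+16+13+5+17 = 63
Base→N→X→M→Q→B: 12+16+25+12+5 = 70
Base→N→X→M→B→Q: 12+16+25+17+5 = 75
Base→N→X→B→Q→M: 12+16+8+5+12 = 53
Base→N→X→B→M→Q: 12+16+8+17+12 = 65
Base→N→M→Q→X→B: 12+21+12+13+8 = 66
Base→N→M→Q→B→X: 12+21+12+5+8 = 58
… (106 more)
The minimum is 53.
One shortest path: Base → N → X → B → Q → M.

Minimum one-way distance = 53 m.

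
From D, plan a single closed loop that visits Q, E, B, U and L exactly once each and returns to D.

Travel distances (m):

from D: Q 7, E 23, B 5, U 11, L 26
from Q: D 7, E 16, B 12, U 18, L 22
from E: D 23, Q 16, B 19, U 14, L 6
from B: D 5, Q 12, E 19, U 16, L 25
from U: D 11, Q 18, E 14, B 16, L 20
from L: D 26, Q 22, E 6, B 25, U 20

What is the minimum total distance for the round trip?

Shortest round trip = 70 m.

There are 60 distinct closed tours to check (reversals are equivalent).
D→Q→E→B→U→L→D: 7+16+19+16+20+26 = 104
D→Q→E→B→L→U→D: 7+16+19+25+20+11 = 98
D→Q→E→U→B→L→D: 7+16+14+16+25+26 = 104
D→Q→E→U→L→B→D: 7+16+14+20+25+5 = 87
D→Q→E→L→B→U→D: 7+16+6+25+16+11 = 81
D→Q→E→L→U→B→D: 7+16+6+20+16+5 = 70
D→Q→B→E→U→L→D: 7+12+19+14+20+26 = 98
D→Q→B→E→L→U→D: 7+12+19+6+20+11 = 75
D→Q→B→U→E→L→D: 7+12+16+14+6+26 = 81
D→Q→B→U→L→E→D: 7+12+16+20+6+23 = 84
D→Q→B→L→E→U→D: 7+12+25+6+14+11 = 75
D→Q→B→L→U→E→D: 7+12+25+20+14+23 = 101
D→Q→U→E→B→L→D: 7+18+14+19+25+26 = 109
D→Q→U→E→L→B→D: 7+18+14+6+25+5 = 75
… (46 more)
The minimum is 70.
One optimal route: D → Q → E → L → U → B → D (or its reverse).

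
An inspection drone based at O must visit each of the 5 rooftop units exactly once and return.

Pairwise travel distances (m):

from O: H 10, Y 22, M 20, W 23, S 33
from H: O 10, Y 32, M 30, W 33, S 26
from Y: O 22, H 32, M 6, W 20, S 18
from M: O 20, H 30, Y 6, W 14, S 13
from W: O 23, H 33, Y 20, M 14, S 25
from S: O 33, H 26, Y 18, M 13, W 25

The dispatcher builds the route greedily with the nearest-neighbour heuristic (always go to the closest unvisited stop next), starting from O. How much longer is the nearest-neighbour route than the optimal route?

The nearest-neighbour route is 1 m longer than optimal.

From O: H=10, M=20, Y=22, W=23, S=33 → choose H (10).
From H: S=26, M=30, Y=32, W=33 → choose S (26).
From S: M=13, Y=18, W=25 → choose M (13).
From M: Y=6, W=14 → choose Y (6).
From Y: W=20 → choose W (20).
NN route O → H → S → M → Y → W → O costs 98.
Optimal: O → H → S → Y → M → W → O costs 97 (by enumerating all 60 distinct tours).
Excess = 98 − 97 = 1.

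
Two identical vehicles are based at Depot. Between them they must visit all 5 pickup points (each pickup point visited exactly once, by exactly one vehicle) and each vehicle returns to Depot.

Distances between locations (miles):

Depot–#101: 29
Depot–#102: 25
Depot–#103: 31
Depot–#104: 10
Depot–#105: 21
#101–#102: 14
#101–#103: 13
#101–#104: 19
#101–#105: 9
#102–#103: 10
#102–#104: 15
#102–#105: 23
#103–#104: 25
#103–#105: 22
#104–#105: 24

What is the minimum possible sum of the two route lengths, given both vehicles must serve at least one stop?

There are 2^4 − 1 = 15 ways to divide the 5 stops into two non-empty groups. For each, the best each vehicle can do is its own shortest tour through its group:
  {#101} + {#102, #103, #104, #105}: 58 + 78 = 136
  {#102} + {#101, #103, #104, #105}: 50 + 78 = 128
  {#101, #102} + {#103, #104, #105}: 68 + 78 = 146
  {#103} + {#101, #102, #104, #105}: 62 + 69 = 131
  {#101, #103} + {#102, #104, #105}: 73 + 69 = 142
  {#102, #103} + {#101, #104, #105}: 66 + 59 = 125
  … (15 splits in total)
  {#104} + {#101, #102, #103, #105}: 20 + 78 = 98  ← best
Best: vehicle 1 Depot → #104 → Depot = 20; vehicle 2 Depot → #102 → #103 → #101 → #105 → Depot = 78; combined 98.

Minimum combined distance: 98 miles.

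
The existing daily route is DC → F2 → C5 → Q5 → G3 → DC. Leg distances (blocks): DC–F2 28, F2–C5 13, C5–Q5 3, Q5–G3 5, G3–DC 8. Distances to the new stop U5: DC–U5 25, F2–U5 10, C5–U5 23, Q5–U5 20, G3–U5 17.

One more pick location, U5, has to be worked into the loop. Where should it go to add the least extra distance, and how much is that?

+7 blocks — insert U5 between DC and F2.

Insertion cost between consecutive stops i–j is d(i,U5) + d(U5,j) − d(i,j):
  between DC and F2: 25 + 10 − 28 = 7
  between F2 and C5: 10 + 23 − 13 = 20
  between C5 and Q5: 23 + 20 − 3 = 40
  between Q5 and G3: 20 + 17 − 5 = 32
  between G3 and DC: 17 + 25 − 8 = 34
Cheapest insertion is between DC and F2, adding 7.
New total = 57 + 7 = 64.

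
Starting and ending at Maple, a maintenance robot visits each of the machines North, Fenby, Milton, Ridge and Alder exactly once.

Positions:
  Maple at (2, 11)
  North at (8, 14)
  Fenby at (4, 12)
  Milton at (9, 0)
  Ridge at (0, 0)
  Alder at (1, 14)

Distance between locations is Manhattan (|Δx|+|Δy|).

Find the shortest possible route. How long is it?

Shortest round trip = 52.

There are 60 distinct closed tours to check (reversals are equivalent).
Maple - North - Fenby - Milton - Ridge - Alder - Maple: 9+6+17+9+15+4 = 60
Maple - North - Fenby - Milton - Alder - Ridge - Maple: 9+6+17+22+15+13 = 82
Maple - North - Fenby - Ridge - Milton - Alder - Maple: 9+6+16+9+22+4 = 66
Maple - North - Fenby - Ridge - Alder - Milton - Maple: 9+6+16+15+22+18 = 86
Maple - North - Fenby - Alder - Milton - Ridge - Maple: 9+6+5+22+9+13 = 64
Maple - North - Fenby - Alder - Ridge - Milton - Maple: 9+6+5+15+9+18 = 62
Maple - North - Milton - Fenby - Ridge - Alder - Maple: 9+15+17+16+15+4 = 76
Maple - North - Milton - Fenby - Alder - Ridge - Maple: 9+15+17+5+15+13 = 74
Maple - North - Milton - Ridge - Fenby - Alder - Maple: 9+15+9+16+5+4 = 58
Maple - North - Milton - Ridge - Alder - Fenby - Maple: 9+15+9+15+5+3 = 56
Maple - North - Milton - Alder - Fenby - Ridge - Maple: 9+15+22+5+16+13 = 80
Maple - North - Milton - Alder - Ridge - Fenby - Maple: 9+15+22+15+16+3 = 80
Maple - North - Ridge - Fenby - Milton - Alder - Maple: 9+22+16+17+22+4 = 90
Maple - North - Ridge - Fenby - Alder - Milton - Maple: 9+22+16+5+22+18 = 92
… (46 more)
Maple - Fenby - North - Milton - Ridge - Alder - Maple: 3+6+15+9+15+4 = 52  ← best
The minimum is 52.
One optimal route: Maple → Fenby → North → Milton → Ridge → Alder → Maple (or its reverse).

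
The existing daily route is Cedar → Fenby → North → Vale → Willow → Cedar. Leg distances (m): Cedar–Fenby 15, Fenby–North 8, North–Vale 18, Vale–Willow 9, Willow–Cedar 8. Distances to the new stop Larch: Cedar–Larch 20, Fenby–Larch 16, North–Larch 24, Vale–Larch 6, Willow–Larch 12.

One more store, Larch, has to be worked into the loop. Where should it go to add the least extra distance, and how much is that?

Minimum extra distance: 9 m, inserting Larch between Vale and Willow.

Insertion cost between consecutive stops i–j is d(i,Larch) + d(Larch,j) − d(i,j):
  between Cedar and Fenby: 20 + 16 − 15 = 21
  between Fenby and North: 16 + 24 − 8 = 32
  between North and Vale: 24 + 6 − 18 = 12
  between Vale and Willow: 6 + 12 − 9 = 9
  between Willow and Cedar: 12 + 20 − 8 = 24
Cheapest insertion is between Vale and Willow, adding 9.
New total = 58 + 9 = 67.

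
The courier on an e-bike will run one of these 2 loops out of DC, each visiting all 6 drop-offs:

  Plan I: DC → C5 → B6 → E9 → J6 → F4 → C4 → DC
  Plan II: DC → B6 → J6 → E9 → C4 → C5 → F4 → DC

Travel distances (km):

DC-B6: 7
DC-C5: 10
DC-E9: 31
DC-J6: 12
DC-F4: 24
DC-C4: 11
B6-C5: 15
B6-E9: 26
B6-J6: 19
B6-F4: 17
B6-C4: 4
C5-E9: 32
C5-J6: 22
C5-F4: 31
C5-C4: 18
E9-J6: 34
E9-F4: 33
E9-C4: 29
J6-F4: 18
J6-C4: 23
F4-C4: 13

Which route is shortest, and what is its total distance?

Plan I: 10 + 15 + 26 + 34 + 18 + 13 + 11 = 127
Plan II: 7 + 19 + 34 + 29 + 18 + 31 + 24 = 162

Shortest is Plan I, total 127 km.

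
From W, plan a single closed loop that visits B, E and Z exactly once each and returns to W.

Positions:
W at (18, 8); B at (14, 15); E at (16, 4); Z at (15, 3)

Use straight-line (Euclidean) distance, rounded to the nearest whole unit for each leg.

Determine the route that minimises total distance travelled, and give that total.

There are 3 distinct closed tours to check (reversals are equivalent).
W → B → E → Z → W: 8+11+1+6 = 26
W → B → Z → E → W: 8+12+1+4 = 25
W → E → B → Z → W: 4+11+12+6 = 33
The minimum is 25.
One optimal route: W → B → Z → E → W (or its reverse).

25 — the shortest possible round trip.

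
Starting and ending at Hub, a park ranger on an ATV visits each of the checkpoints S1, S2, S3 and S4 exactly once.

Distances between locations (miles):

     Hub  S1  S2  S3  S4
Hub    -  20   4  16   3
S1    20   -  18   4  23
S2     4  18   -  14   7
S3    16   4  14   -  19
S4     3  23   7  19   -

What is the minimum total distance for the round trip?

There are 12 distinct closed tours to check (reversals are equivalent).
Hub→S1→S2→S3→S4→Hub: 20+18+14+19+3 = 74
Hub→S1→S2→S4→S3→Hub: 20+18+7+19+16 = 80
Hub→S1→S3→S2→S4→Hub: 20+4+14+7+3 = 48
Hub→S1→S3→S4→S2→Hub: 20+4+19+7+4 = 54
Hub→S1→S4→S2→S3→Hub: 20+23+7+14+16 = 80
Hub→S1→S4→S3→S2→Hub: 20+23+19+14+4 = 80
Hub→S2→S1→S3→S4→Hub: 4+18+4+19+3 = 48
Hub→S2→S1→S4→S3→Hub: 4+18+23+19+16 = 80
Hub→S2→S3→S1→S4→Hub: 4+14+4+23+3 = 48
Hub→S2→S4→S1→S3→Hub: 4+7+23+4+16 = 54
Hub→S3→S1→S2→S4→Hub: 16+4+18+7+3 = 48
Hub→S3→S2→S1→S4→Hub: 16+14+18+23+3 = 74
The minimum is 48.
One optimal route: Hub → S1 → S3 → S2 → S4 → Hub (or its reverse).

Shortest round trip = 48 miles.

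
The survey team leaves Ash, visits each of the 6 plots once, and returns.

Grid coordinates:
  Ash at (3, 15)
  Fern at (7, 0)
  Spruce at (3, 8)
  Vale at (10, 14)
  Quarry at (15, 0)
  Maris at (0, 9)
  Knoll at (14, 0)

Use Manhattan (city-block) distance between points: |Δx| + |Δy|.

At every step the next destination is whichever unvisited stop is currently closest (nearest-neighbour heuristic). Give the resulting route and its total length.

78 along Ash → Spruce → Maris → Vale → Fern → Knoll → Quarry → Ash.

Ash → [Spruce:7 / Vale:8 / Maris:9 / Fern:19 / Knoll:26 / Quarry:27] → Spruce (7)
Spruce → [Maris:4 / Fern:12 / Vale:13 / Knoll:19 / Quarry:20] → Maris (4)
Maris → [Vale:15 / Fern:16 / Knoll:23 / Quarry:24] → Vale (15)
Vale → [Fern:17 / Knoll:18 / Quarry:19] → Fern (17)
Fern → [Knoll:7 / Quarry:8] → Knoll (7)
Knoll → [Quarry:1] → Quarry (1)
Return Quarry→Ash: 27.
Total = 7 + 4 + 15 + 17 + 7 + 1 + 27 = 78.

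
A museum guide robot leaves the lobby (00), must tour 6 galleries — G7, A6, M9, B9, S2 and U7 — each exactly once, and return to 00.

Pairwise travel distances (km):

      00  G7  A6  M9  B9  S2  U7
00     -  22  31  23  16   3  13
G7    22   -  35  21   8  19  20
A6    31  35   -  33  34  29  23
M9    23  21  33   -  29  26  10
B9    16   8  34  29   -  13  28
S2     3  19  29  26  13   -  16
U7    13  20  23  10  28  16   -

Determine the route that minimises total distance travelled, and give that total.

There are 360 distinct closed tours to check (reversals are equivalent).
00→G7→A6→M9→B9→S2→U7→00: 22+35+33+29+13+16+13 = 161
00→G7→A6→M9→B9→U7→S2→00: 22+35+33+29+28+16+3 = 166
00→G7→A6→M9→S2→B9→U7→00: 22+35+33+26+13+28+13 = 170
00→G7→A6→M9→S2→U7→B9→00: 22+35+33+26+16+28+16 = 176
00→G7→A6→M9→U7→B9→S2→00: 22+35+33+10+28+13+3 = 144
00→G7→A6→M9→U7→S2→B9→00: 22+35+33+10+16+13+16 = 145
00→G7→A6→B9→M9→S2→U7→00: 22+35+34+29+26+16+13 = 175
00→G7→A6→B9→M9→U7→S2→00: 22+35+34+29+10+16+3 = 149
… (352 more)
00→A6→U7→M9→G7→B9→S2→00: 31+23+10+21+8+13+3 = 109  ← best
The minimum is 109.
One optimal route: 00 → A6 → U7 → M9 → G7 → B9 → S2 → 00 (or its reverse).

Minimum total distance: 109 km.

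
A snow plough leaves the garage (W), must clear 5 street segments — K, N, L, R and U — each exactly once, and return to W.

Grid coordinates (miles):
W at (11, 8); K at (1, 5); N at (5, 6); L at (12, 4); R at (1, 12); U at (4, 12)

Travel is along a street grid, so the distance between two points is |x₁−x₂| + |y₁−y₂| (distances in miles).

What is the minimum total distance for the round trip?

Minimum total distance: 40 miles.

There are 60 distinct closed tours to check (reversals are equivalent).
W-K-N-L-R-U-W: 13+5+9+19+3+11 = 60
W-K-N-L-U-R-W: 13+5+9+16+3+14 = 60
W-K-N-R-L-U-W: 13+5+10+19+16+11 = 74
W-K-N-R-U-L-W: 13+5+10+3+16+5 = 52
W-K-N-U-L-R-W: 13+5+7+16+19+14 = 74
W-K-N-U-R-L-W: 13+5+7+3+19+5 = 52
W-K-L-N-R-U-W: 13+12+9+10+3+11 = 58
W-K-L-N-U-R-W: 13+12+9+7+3+14 = 58
W-K-L-R-N-U-W: 13+12+19+10+7+11 = 72
W-K-L-R-U-N-W: 13+12+19+3+7+8 = 62
W-K-L-U-N-R-W: 13+12+16+7+10+14 = 72
W-K-L-U-R-N-W: 13+12+16+3+10+8 = 62
W-K-R-N-L-U-W: 13+7+10+9+16+11 = 66
W-K-R-N-U-L-W: 13+7+10+7+16+5 = 58
… (46 more)
W-L-N-K-R-U-W: 5+9+5+7+3+11 = 40  ← best
The minimum is 40.
One optimal route: W → L → N → K → R → U → W (or its reverse).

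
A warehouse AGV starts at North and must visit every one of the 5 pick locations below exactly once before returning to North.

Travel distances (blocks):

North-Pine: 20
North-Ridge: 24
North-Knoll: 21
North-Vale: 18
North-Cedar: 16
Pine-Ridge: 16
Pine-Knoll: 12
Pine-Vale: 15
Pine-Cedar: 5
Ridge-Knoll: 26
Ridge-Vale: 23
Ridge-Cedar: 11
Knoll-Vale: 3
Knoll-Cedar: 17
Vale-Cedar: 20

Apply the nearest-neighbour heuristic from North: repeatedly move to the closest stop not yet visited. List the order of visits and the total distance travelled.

North → [Cedar:16 / Vale:18 / Pine:20 / Knoll:21 / Ridge:24] → Cedar (16)
Cedar → [Pine:5 / Ridge:11 / Knoll:17 / Vale:20] → Pine (5)
Pine → [Knoll:12 / Vale:15 / Ridge:16] → Knoll (12)
Knoll → [Vale:3 / Ridge:26] → Vale (3)
Vale → [Ridge:23] → Ridge (23)
Return Ridge→North: 24.
Total = 16 + 5 + 12 + 3 + 23 + 24 = 83.

Nearest-neighbour total = 83 blocks; route North → Cedar → Pine → Knoll → Vale → Ridge → North.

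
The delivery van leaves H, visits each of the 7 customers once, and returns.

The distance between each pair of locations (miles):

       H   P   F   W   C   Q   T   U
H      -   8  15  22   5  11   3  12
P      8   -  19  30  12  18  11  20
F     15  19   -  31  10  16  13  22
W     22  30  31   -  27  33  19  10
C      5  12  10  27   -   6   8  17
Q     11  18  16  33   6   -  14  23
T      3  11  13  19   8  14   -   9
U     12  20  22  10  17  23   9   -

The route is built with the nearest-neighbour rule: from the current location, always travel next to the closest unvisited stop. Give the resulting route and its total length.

H → [T:3 / C:5 / P:8 / Q:11 / U:12 / F:15 / W:22] → T (3)
T → [C:8 / U:9 / P:11 / F:13 / Q:14 / W:19] → C (8)
C → [Q:6 / F:10 / P:12 / U:17 / W:27] → Q (6)
Q → [F:16 / P:18 / U:23 / W:33] → F (16)
F → [P:19 / U:22 / W:31] → P (19)
P → [U:20 / W:30] → U (20)
U → [W:10] → W (10)
Return W→H: 22.
Total = 3 + 8 + 6 + 16 + 19 + 20 + 10 + 22 = 104.

Nearest-neighbour total = 104 miles; route H → T → C → Q → F → P → U → W → H.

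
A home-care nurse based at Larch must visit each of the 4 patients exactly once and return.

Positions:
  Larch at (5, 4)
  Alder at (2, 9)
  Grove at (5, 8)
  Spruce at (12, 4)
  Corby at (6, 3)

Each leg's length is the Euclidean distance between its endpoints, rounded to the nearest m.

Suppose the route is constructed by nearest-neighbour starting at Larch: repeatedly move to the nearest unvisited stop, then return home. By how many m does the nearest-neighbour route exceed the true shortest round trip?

From Larch: Corby=1, Grove=4, Alder=6, Spruce=7 → choose Corby (1).
From Corby: Grove=5, Spruce=6, Alder=7 → choose Grove (5).
From Grove: Alder=3, Spruce=8 → choose Alder (3).
From Alder: Spruce=11 → choose Spruce (11).
NN route Larch → Corby → Grove → Alder → Spruce → Larch costs 27.
Optimal: Larch → Alder → Grove → Spruce → Corby → Larch costs 24 (by enumerating all 12 distinct tours).
Excess = 27 − 24 = 3.

The nearest-neighbour route is 3 m longer than optimal.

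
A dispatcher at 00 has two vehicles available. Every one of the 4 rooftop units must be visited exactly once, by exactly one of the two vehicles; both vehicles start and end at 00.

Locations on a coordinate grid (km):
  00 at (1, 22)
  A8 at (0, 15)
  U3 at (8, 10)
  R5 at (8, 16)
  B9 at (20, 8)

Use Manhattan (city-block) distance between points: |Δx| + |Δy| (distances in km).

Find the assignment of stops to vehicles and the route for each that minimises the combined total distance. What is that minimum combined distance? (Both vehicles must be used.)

Try each way of splitting the stops between the two vehicles (each non-empty) and, for each split, find the best tour for each vehicle:
  {A8} + {U3, R5, B9}: 16 + 66 = 82
  {U3} + {A8, R5, B9}: 38 + 68 = 106
  {A8, U3} + {R5, B9}: 40 + 66 = 106
  {R5} + {A8, U3, B9}: 26 + 68 = 94
  {A8, R5} + {U3, B9}: 30 + 66 = 96
  {U3, R5} + {A8, B9}: 38 + 68 = 106
  … (7 splits in total)
Best: vehicle 1 00 → A8 → 00 = 16; vehicle 2 00 → U3 → B9 → R5 → 00 = 66; combined 82.

82 km — the smallest possible combined total.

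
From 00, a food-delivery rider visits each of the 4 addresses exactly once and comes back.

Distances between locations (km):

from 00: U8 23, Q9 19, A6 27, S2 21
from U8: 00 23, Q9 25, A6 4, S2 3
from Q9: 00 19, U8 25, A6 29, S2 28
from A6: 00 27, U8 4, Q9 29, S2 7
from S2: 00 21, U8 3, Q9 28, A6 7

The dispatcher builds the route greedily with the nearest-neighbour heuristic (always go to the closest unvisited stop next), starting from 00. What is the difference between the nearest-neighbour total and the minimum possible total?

00: Q9=19, S2=21, U8=23, A6=27 ⇒ Q9
Q9: U8=25, S2=28, A6=29 ⇒ U8
U8: S2=3, A6=4 ⇒ S2
S2: A6=7 ⇒ A6
NN route 00 → Q9 → U8 → S2 → A6 → 00 costs 81.
Optimal: 00 → Q9 → U8 → A6 → S2 → 00 costs 76 (by enumerating all 12 distinct tours).
Excess = 81 − 76 = 5.

Excess over optimum: 5 km.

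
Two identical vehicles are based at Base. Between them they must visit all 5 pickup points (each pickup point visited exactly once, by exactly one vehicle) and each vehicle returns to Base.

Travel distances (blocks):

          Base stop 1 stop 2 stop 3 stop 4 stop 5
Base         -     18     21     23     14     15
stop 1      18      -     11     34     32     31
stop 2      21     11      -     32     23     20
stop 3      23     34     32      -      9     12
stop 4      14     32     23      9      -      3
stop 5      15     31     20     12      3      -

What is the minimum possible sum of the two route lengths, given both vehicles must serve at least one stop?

Minimum combined distance: 100 blocks.

There are 2^4 − 1 = 15 ways to divide the 5 stops into two non-empty groups. For each, the best each vehicle can do is its own shortest tour through its group:
  {stop 1} + {stop 2, stop 3, stop 4, stop 5}: 36 + 76 = 112
  {stop 2} + {stop 1, stop 3, stop 4, stop 5}: 42 + 79 = 121
  {stop 1, stop 2} + {stop 3, stop 4, stop 5}: 50 + 50 = 100
  {stop 3} + {stop 1, stop 2, stop 4, stop 5}: 46 + 66 = 112
  {stop 1, stop 3} + {stop 2, stop 4, stop 5}: 75 + 58 = 133
  {stop 2, stop 3} + {stop 1, stop 4, stop 5}: 76 + 66 = 142
  … (15 splits in total)
Best: vehicle 1 Base → stop 1 → stop 2 → Base = 50; vehicle 2 Base → stop 3 → stop 4 → stop 5 → Base = 50; combined 100.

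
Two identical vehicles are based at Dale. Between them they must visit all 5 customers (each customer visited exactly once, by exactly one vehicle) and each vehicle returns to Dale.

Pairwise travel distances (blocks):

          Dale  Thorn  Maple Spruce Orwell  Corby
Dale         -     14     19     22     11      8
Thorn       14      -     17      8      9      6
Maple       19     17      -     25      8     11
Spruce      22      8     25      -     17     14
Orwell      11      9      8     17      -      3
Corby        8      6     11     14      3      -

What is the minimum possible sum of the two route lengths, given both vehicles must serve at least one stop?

Check every non-empty split of the stops between the two vehicles; for each half take its own optimal tour:
  {Thorn} + {Maple, Spruce, Orwell, Corby}: 28 + 66 = 94
  {Maple} + {Thorn, Spruce, Orwell, Corby}: 38 + 50 = 88
  {Thorn, Maple} + {Spruce, Orwell, Corby}: 50 + 50 = 100
  {Spruce} + {Thorn, Maple, Orwell, Corby}: 44 + 50 = 94
  {Thorn, Spruce} + {Maple, Orwell, Corby}: 44 + 38 = 82
  {Maple, Spruce} + {Thorn, Orwell, Corby}: 66 + 34 = 100
  … (15 splits in total)
Best: vehicle 1 Dale → Thorn → Spruce → Dale = 44; vehicle 2 Dale → Maple → Orwell → Corby → Dale = 38; combined 82.

Minimum combined distance: 82 blocks.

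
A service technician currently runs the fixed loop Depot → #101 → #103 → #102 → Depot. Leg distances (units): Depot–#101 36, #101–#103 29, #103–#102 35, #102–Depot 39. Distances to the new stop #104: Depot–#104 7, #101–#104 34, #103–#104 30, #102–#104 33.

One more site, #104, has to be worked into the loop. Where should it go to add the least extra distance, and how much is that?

Insertion cost between consecutive stops i–j is d(i,#104) + d(#104,j) − d(i,j):
  between Depot and #101: 7 + 34 − 36 = 5
  between #101 and #103: 34 + 30 − 29 = 35
  between #103 and #102: 30 + 33 − 35 = 28
  between #102 and Depot: 33 + 7 − 39 = 1
Cheapest insertion is between #102 and Depot, adding 1.
New total = 139 + 1 = 140.

Minimum extra distance: 1, inserting #104 between #102 and Depot.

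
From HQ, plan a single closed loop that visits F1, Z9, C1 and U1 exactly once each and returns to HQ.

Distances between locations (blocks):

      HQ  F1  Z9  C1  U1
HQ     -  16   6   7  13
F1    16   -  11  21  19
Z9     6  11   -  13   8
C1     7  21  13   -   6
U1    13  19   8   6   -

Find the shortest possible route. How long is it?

48 blocks — the shortest possible round trip.

With 4 stops there are 4!/2 = 12 distinct round trips (a route and its reverse cost the same).
HQ-F1-Z9-C1-U1-HQ: 16+11+13+6+13 = 59
HQ-F1-Z9-U1-C1-HQ: 16+11+8+6+7 = 48
HQ-F1-C1-Z9-U1-HQ: 16+21+13+8+13 = 71
HQ-F1-C1-U1-Z9-HQ: 16+21+6+8+6 = 57
HQ-F1-U1-Z9-C1-HQ: 16+19+8+13+7 = 63
HQ-F1-U1-C1-Z9-HQ: 16+19+6+13+6 = 60
HQ-Z9-F1-C1-U1-HQ: 6+11+21+6+13 = 57
HQ-Z9-F1-U1-C1-HQ: 6+11+19+6+7 = 49
HQ-Z9-C1-F1-U1-HQ: 6+13+21+19+13 = 72
HQ-Z9-U1-F1-C1-HQ: 6+8+19+21+7 = 61
HQ-C1-F1-Z9-U1-HQ: 7+21+11+8+13 = 60
HQ-C1-Z9-F1-U1-HQ: 7+13+11+19+13 = 63
The minimum is 48.
One optimal route: HQ → F1 → Z9 → U1 → C1 → HQ (or its reverse).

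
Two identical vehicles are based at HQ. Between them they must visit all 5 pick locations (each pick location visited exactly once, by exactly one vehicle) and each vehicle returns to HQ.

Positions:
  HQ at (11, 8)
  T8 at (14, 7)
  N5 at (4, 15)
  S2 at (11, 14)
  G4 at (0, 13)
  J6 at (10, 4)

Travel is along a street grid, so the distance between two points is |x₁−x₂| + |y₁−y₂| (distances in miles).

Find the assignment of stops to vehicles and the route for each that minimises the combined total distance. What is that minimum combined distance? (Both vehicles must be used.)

There are 2^4 − 1 = 15 ways to divide the 5 stops into two non-empty groups. For each, the best each vehicle can do is its own shortest tour through its group:
  {T8} + {N5, S2, G4, J6}: 8 + 44 = 52
  {N5} + {T8, S2, G4, J6}: 28 + 48 = 76
  {T8, N5} + {S2, G4, J6}: 36 + 42 = 78
  {S2} + {T8, N5, G4, J6}: 12 + 50 = 62
  {T8, S2} + {N5, G4, J6}: 20 + 44 = 64
  {N5, S2} + {T8, G4, J6}: 28 + 46 = 74
  … (15 splits in total)
Best: vehicle 1 HQ → T8 → HQ = 8; vehicle 2 HQ → S2 → N5 → G4 → J6 → HQ = 44; combined 52.

52 miles — the smallest possible combined total.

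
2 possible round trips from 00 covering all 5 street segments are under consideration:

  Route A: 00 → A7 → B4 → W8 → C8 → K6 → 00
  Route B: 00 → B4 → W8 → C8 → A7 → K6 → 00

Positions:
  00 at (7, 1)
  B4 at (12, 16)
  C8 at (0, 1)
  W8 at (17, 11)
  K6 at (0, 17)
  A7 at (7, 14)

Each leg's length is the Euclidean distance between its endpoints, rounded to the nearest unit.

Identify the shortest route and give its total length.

Route A: 13 + 5 + 7 + 20 + 16 + 17 = 78
Route B: 16 + 7 + 20 + 15 + 8 + 17 = 83

78 — Route A is the shortest.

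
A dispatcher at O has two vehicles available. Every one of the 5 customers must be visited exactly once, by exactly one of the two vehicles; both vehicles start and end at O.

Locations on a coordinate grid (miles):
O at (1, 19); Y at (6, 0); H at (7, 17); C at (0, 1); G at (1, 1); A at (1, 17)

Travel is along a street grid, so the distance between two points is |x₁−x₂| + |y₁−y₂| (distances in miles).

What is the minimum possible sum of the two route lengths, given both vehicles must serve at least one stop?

Check every non-empty split of the stops between the two vehicles; for each half take its own optimal tour:
  {Y} + {H, C, G, A}: 48 + 50 = 98
  {H} + {Y, C, G, A}: 16 + 50 = 66
  {Y, H} + {C, G, A}: 50 + 38 = 88
  {C} + {Y, H, G, A}: 38 + 50 = 88
  {Y, C} + {H, G, A}: 50 + 48 = 98
  {H, C} + {Y, G, A}: 50 + 48 = 98
  … (15 splits in total)
  {Y, H, C, G} + {A}: 52 + 4 = 56  ← best
Best: vehicle 1 O → H → Y → C → G → O = 52; vehicle 2 O → A → O = 4; combined 56.

56 miles — the smallest possible combined total.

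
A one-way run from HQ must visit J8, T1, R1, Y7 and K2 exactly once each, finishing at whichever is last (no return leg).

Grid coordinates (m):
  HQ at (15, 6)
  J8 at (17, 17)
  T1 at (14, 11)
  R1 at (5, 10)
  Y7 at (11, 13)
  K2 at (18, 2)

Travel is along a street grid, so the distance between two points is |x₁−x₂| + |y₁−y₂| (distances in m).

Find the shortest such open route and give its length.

Shortest open route: 46 m.

There are 5! = 120 possible orderings.
HQ - J8 - T1 - R1 - Y7 - K2: 13+9+10+9+18 = 59
HQ - J8 - T1 - R1 - K2 - Y7: 13+9+10+21+18 = 71
HQ - J8 - T1 - Y7 - R1 - K2: 13+9+5+9+21 = 57
HQ - J8 - T1 - Y7 - K2 - R1: 13+9+5+18+21 = 66
HQ - J8 - T1 - K2 - R1 - Y7: 13+9+13+21+9 = 65
HQ - J8 - T1 - K2 - Y7 - R1: 13+9+13+18+9 = 62
HQ - J8 - R1 - T1 - Y7 - K2: 13+19+10+5+18 = 65
HQ - J8 - R1 - T1 - K2 - Y7: 13+19+10+13+18 = 73
HQ - J8 - R1 - Y7 - T1 - K2: 13+19+9+5+13 = 59
HQ - J8 - R1 - Y7 - K2 - T1: 13+19+9+18+13 = 72
HQ - J8 - R1 - K2 - T1 - Y7: 13+19+21+13+5 = 71
HQ - J8 - R1 - K2 - Y7 - T1: 13+19+21+18+5 = 76
HQ - J8 - Y7 - T1 - R1 - K2: 13+10+5+10+21 = 59
HQ - J8 - Y7 - T1 - K2 - R1: 13+10+5+13+21 = 62
… (106 more)
HQ - K2 - J8 - T1 - Y7 - R1: 7+16+9+5+9 = 46  ← best
The minimum is 46.
One shortest path: HQ → K2 → J8 → T1 → Y7 → R1.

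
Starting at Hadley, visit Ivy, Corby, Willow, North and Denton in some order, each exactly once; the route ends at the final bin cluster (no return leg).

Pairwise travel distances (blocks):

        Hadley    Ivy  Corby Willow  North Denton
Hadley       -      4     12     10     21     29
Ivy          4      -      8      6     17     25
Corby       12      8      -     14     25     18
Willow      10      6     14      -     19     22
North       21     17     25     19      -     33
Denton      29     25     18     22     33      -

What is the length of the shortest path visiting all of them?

There are 5! = 120 possible orderings.
Hadley - Ivy - Corby - Willow - North - Denton: 4+8+14+19+33 = 78
Hadley - Ivy - Corby - Willow - Denton - North: 4+8+14+22+33 = 81
Hadley - Ivy - Corby - North - Willow - Denton: 4+8+25+19+22 = 78
Hadley - Ivy - Corby - North - Denton - Willow: 4+8+25+33+22 = 92
Hadley - Ivy - Corby - Denton - Willow - North: 4+8+18+22+19 = 71
Hadley - Ivy - Corby - Denton - North - Willow: 4+8+18+33+19 = 82
Hadley - Ivy - Willow - Corby - North - Denton: 4+6+14+25+33 = 82
Hadley - Ivy - Willow - Corby - Denton - North: 4+6+14+18+33 = 75
Hadley - Ivy - Willow - North - Corby - Denton: 4+6+19+25+18 = 72
Hadley - Ivy - Willow - North - Denton - Corby: 4+6+19+33+18 = 80
Hadley - Ivy - Willow - Denton - Corby - North: 4+6+22+18+25 = 75
Hadley - Ivy - Willow - Denton - North - Corby: 4+6+22+33+25 = 90
Hadley - Ivy - North - Corby - Willow - Denton: 4+17+25+14+22 = 82
Hadley - Ivy - North - Corby - Denton - Willow: 4+17+25+18+22 = 86
… (106 more)
The minimum is 71.
One shortest path: Hadley → Ivy → Corby → Denton → Willow → North.

Minimum one-way distance = 71 blocks.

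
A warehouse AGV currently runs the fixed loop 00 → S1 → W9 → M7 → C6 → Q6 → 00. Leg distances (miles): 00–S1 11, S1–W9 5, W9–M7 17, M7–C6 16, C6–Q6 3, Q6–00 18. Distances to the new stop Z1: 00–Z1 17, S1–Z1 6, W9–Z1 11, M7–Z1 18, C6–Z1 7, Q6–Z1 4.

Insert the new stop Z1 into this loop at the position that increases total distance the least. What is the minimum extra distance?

+3 miles — insert Z1 between Q6 and 00.

Insertion cost between consecutive stops i–j is d(i,Z1) + d(Z1,j) − d(i,j):
  between 00 and S1: 17 + 6 − 11 = 12
  between S1 and W9: 6 + 11 − 5 = 12
  between W9 and M7: 11 + 18 − 17 = 12
  between M7 and C6: 18 + 7 − 16 = 9
  between C6 and Q6: 7 + 4 − 3 = 8
  between Q6 and 00: 4 + 17 − 18 = 3
Cheapest insertion is between Q6 and 00, adding 3.
New total = 70 + 3 = 73.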